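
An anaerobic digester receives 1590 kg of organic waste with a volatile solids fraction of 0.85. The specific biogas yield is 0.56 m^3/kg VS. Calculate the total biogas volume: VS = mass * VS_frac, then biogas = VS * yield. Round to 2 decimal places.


Compute volatile solids:
  VS = mass * VS_fraction = 1590 * 0.85 = 1351.5 kg
Calculate biogas volume:
  Biogas = VS * specific_yield = 1351.5 * 0.56
  Biogas = 756.84 m^3

756.84


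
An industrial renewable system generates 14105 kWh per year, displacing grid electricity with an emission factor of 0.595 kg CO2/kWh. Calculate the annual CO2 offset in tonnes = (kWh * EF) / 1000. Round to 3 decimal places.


CO2 offset in kg = generation * emission_factor
CO2 offset = 14105 * 0.595 = 8392.48 kg
Convert to tonnes:
  CO2 offset = 8392.48 / 1000 = 8.392 tonnes

8.392


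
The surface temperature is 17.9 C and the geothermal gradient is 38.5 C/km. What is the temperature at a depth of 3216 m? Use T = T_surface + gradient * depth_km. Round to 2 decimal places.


Convert depth to km: 3216 / 1000 = 3.216 km
Temperature increase = gradient * depth_km = 38.5 * 3.216 = 123.82 C
Temperature at depth = T_surface + delta_T = 17.9 + 123.82
T = 141.72 C

141.72


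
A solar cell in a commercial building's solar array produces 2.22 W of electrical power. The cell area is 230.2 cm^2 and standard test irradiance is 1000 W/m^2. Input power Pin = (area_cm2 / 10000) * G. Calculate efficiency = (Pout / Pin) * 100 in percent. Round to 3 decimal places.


First compute the input power:
  Pin = area_cm2 / 10000 * G = 230.2 / 10000 * 1000 = 23.02 W
Then compute efficiency:
  Efficiency = (Pout / Pin) * 100 = (2.22 / 23.02) * 100
  Efficiency = 9.644%

9.644


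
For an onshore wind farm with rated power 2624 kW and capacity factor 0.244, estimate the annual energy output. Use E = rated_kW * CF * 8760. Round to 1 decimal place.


Annual energy = rated_kW * capacity_factor * hours_per_year
Given: P_rated = 2624 kW, CF = 0.244, hours = 8760
E = 2624 * 0.244 * 8760
E = 5608642.6 kWh

5608642.6


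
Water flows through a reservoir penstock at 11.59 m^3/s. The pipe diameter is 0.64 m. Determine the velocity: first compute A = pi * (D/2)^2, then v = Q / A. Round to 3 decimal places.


Compute pipe cross-sectional area:
  A = pi * (D/2)^2 = pi * (0.64/2)^2 = 0.3217 m^2
Calculate velocity:
  v = Q / A = 11.59 / 0.3217
  v = 36.027 m/s

36.027


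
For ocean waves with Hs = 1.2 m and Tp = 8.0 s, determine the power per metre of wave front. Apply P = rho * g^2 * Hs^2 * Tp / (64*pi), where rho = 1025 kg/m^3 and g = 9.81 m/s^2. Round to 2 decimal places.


Apply wave power formula:
  g^2 = 9.81^2 = 96.2361
  Hs^2 = 1.2^2 = 1.44
  Numerator = rho * g^2 * Hs^2 * Tp = 1025 * 96.2361 * 1.44 * 8.0 = 1136355.87
  Denominator = 64 * pi = 201.0619
  P = 1136355.87 / 201.0619 = 5651.77 W/m

5651.77


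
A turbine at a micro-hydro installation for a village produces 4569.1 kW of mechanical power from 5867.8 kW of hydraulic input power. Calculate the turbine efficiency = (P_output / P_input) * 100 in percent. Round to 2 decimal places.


Turbine efficiency = (output power / input power) * 100
eta = (4569.1 / 5867.8) * 100
eta = 77.87%

77.87


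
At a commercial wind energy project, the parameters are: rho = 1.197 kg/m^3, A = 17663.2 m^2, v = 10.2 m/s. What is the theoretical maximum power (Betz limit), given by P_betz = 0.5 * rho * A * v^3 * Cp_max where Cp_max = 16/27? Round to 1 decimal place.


The Betz coefficient Cp_max = 16/27 = 0.5926
v^3 = 10.2^3 = 1061.208
P_betz = 0.5 * rho * A * v^3 * Cp_max
P_betz = 0.5 * 1.197 * 17663.2 * 1061.208 * 0.5926
P_betz = 6647988.7 W

6647988.7


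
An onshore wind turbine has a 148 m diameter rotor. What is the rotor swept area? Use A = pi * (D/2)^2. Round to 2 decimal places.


Compute the rotor radius:
  r = D / 2 = 148 / 2 = 74.0 m
Calculate swept area:
  A = pi * r^2 = pi * 74.0^2
  A = 17203.36 m^2

17203.36


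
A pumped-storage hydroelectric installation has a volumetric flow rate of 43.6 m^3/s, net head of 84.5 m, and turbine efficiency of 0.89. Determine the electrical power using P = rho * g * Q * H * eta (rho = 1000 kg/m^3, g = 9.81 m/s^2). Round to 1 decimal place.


Apply the hydropower formula P = rho * g * Q * H * eta
rho * g = 1000 * 9.81 = 9810.0
P = 9810.0 * 43.6 * 84.5 * 0.89
P = 32166381.8 W

32166381.8


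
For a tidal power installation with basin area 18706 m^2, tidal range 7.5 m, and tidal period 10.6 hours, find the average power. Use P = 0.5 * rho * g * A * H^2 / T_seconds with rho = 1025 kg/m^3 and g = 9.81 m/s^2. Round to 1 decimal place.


Convert period to seconds: T = 10.6 * 3600 = 38160.0 s
H^2 = 7.5^2 = 56.25
P = 0.5 * rho * g * A * H^2 / T
P = 0.5 * 1025 * 9.81 * 18706 * 56.25 / 38160.0
P = 138630.2 W

138630.2


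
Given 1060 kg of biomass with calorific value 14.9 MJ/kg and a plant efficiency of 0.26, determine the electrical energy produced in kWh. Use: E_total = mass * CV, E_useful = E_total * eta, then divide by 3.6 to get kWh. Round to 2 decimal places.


Total energy = mass * CV = 1060 * 14.9 = 15794.0 MJ
Useful energy = total * eta = 15794.0 * 0.26 = 4106.44 MJ
Convert to kWh: 4106.44 / 3.6
Useful energy = 1140.68 kWh

1140.68


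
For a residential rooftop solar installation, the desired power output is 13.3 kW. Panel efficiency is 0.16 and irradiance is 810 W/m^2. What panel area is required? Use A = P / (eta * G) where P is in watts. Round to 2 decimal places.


Convert target power to watts: P = 13.3 * 1000 = 13300.0 W
Compute denominator: eta * G = 0.16 * 810 = 129.6
Required area A = P / (eta * G) = 13300.0 / 129.6
A = 102.62 m^2

102.62


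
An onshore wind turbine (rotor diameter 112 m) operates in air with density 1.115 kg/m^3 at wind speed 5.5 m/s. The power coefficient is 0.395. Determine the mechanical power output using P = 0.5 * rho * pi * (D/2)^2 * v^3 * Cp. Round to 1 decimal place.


Step 1 -- Compute swept area:
  A = pi * (D/2)^2 = pi * (112/2)^2 = 9852.03 m^2
Step 2 -- Apply wind power equation:
  P = 0.5 * rho * A * v^3 * Cp
  v^3 = 5.5^3 = 166.375
  P = 0.5 * 1.115 * 9852.03 * 166.375 * 0.395
  P = 360957.4 W

360957.4


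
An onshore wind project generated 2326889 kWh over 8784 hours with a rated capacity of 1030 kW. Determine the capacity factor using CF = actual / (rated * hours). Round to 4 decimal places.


Capacity factor = actual output / maximum possible output
Maximum possible = rated * hours = 1030 * 8784 = 9047520 kWh
CF = 2326889 / 9047520
CF = 0.2572

0.2572


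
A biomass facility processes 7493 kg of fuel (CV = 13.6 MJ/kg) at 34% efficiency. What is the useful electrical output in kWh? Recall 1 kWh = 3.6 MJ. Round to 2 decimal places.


Total energy = mass * CV = 7493 * 13.6 = 101904.8 MJ
Useful energy = total * eta = 101904.8 * 0.34 = 34647.63 MJ
Convert to kWh: 34647.63 / 3.6
Useful energy = 9624.34 kWh

9624.34


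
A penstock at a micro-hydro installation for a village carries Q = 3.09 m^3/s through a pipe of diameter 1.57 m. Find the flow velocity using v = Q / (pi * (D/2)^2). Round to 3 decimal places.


Compute pipe cross-sectional area:
  A = pi * (D/2)^2 = pi * (1.57/2)^2 = 1.9359 m^2
Calculate velocity:
  v = Q / A = 3.09 / 1.9359
  v = 1.596 m/s

1.596


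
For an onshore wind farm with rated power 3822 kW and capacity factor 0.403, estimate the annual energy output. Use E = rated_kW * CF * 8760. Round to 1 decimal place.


Annual energy = rated_kW * capacity_factor * hours_per_year
Given: P_rated = 3822 kW, CF = 0.403, hours = 8760
E = 3822 * 0.403 * 8760
E = 13492730.2 kWh

13492730.2


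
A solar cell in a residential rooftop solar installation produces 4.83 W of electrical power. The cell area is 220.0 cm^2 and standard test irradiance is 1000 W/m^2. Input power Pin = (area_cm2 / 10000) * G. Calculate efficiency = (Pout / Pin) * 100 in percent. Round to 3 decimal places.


First compute the input power:
  Pin = area_cm2 / 10000 * G = 220.0 / 10000 * 1000 = 22.0 W
Then compute efficiency:
  Efficiency = (Pout / Pin) * 100 = (4.83 / 22.0) * 100
  Efficiency = 21.955%

21.955


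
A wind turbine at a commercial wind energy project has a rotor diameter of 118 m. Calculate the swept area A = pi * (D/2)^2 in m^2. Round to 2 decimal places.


Compute the rotor radius:
  r = D / 2 = 118 / 2 = 59.0 m
Calculate swept area:
  A = pi * r^2 = pi * 59.0^2
  A = 10935.88 m^2

10935.88


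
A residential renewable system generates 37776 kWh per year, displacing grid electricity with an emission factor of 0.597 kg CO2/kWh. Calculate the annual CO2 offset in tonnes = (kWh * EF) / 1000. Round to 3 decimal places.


CO2 offset in kg = generation * emission_factor
CO2 offset = 37776 * 0.597 = 22552.27 kg
Convert to tonnes:
  CO2 offset = 22552.27 / 1000 = 22.552 tonnes

22.552


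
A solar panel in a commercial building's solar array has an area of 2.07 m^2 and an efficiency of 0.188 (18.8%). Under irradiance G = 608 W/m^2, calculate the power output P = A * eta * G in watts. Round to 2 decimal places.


Use the solar power formula P = A * eta * G.
Given: A = 2.07 m^2, eta = 0.188, G = 608 W/m^2
P = 2.07 * 0.188 * 608
P = 236.61 W

236.61


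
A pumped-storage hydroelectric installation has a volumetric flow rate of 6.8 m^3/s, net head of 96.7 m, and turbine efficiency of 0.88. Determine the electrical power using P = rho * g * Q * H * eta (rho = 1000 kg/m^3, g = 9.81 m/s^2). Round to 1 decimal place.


Apply the hydropower formula P = rho * g * Q * H * eta
rho * g = 1000 * 9.81 = 9810.0
P = 9810.0 * 6.8 * 96.7 * 0.88
P = 5676584.0 W

5676584.0


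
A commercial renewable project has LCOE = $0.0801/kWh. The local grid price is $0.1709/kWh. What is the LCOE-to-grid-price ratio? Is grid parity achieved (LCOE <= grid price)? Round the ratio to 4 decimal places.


Compare LCOE to grid price:
  LCOE = $0.0801/kWh, Grid price = $0.1709/kWh
  Ratio = LCOE / grid_price = 0.0801 / 0.1709 = 0.4687
  Grid parity achieved (ratio <= 1)? yes

0.4687


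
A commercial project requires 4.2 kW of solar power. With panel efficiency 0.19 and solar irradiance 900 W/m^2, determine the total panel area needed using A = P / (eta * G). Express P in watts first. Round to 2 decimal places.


Convert target power to watts: P = 4.2 * 1000 = 4200.0 W
Compute denominator: eta * G = 0.19 * 900 = 171.0
Required area A = P / (eta * G) = 4200.0 / 171.0
A = 24.56 m^2

24.56


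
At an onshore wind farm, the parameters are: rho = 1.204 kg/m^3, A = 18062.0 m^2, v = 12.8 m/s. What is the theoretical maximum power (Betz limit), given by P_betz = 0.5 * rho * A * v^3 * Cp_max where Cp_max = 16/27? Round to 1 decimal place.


The Betz coefficient Cp_max = 16/27 = 0.5926
v^3 = 12.8^3 = 2097.152
P_betz = 0.5 * rho * A * v^3 * Cp_max
P_betz = 0.5 * 1.204 * 18062.0 * 2097.152 * 0.5926
P_betz = 13512896.7 W

13512896.7


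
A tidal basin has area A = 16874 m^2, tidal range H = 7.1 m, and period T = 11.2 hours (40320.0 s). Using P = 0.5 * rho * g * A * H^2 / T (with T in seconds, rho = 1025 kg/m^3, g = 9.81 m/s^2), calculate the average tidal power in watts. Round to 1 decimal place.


Convert period to seconds: T = 11.2 * 3600 = 40320.0 s
H^2 = 7.1^2 = 50.41
P = 0.5 * rho * g * A * H^2 / T
P = 0.5 * 1025 * 9.81 * 16874 * 50.41 / 40320.0
P = 106066.2 W

106066.2


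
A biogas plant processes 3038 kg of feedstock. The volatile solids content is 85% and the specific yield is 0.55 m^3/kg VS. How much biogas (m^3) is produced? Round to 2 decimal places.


Compute volatile solids:
  VS = mass * VS_fraction = 3038 * 0.85 = 2582.3 kg
Calculate biogas volume:
  Biogas = VS * specific_yield = 2582.3 * 0.55
  Biogas = 1420.27 m^3

1420.27


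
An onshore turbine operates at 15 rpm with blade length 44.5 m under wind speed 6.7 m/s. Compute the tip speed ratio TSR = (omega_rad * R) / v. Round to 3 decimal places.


Convert rotational speed to rad/s:
  omega = 15 * 2 * pi / 60 = 1.5708 rad/s
Compute tip speed:
  v_tip = omega * R = 1.5708 * 44.5 = 69.9 m/s
Tip speed ratio:
  TSR = v_tip / v_wind = 69.9 / 6.7 = 10.433

10.433


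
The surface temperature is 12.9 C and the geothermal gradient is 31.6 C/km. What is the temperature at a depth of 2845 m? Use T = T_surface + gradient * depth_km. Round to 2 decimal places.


Convert depth to km: 2845 / 1000 = 2.845 km
Temperature increase = gradient * depth_km = 31.6 * 2.845 = 89.9 C
Temperature at depth = T_surface + delta_T = 12.9 + 89.9
T = 102.80 C

102.80


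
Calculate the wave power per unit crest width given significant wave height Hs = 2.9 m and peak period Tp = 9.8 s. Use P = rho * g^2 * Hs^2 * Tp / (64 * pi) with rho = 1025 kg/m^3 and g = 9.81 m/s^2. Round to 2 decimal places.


Apply wave power formula:
  g^2 = 9.81^2 = 96.2361
  Hs^2 = 2.9^2 = 8.41
  Numerator = rho * g^2 * Hs^2 * Tp = 1025 * 96.2361 * 8.41 * 9.8 = 8129876.56
  Denominator = 64 * pi = 201.0619
  P = 8129876.56 / 201.0619 = 40434.69 W/m

40434.69


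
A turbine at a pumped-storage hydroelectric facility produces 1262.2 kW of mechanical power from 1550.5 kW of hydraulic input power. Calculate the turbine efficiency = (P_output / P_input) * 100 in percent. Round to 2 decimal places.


Turbine efficiency = (output power / input power) * 100
eta = (1262.2 / 1550.5) * 100
eta = 81.41%

81.41


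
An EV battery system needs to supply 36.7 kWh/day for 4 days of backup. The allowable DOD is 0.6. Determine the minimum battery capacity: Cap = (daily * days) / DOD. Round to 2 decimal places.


Total energy needed = daily * days = 36.7 * 4 = 146.8 kWh
Account for depth of discharge:
  Cap = total_energy / DOD = 146.8 / 0.6
  Cap = 244.67 kWh

244.67


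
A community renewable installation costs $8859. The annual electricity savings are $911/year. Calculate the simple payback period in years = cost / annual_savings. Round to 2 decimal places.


Simple payback period = initial cost / annual savings
Payback = 8859 / 911
Payback = 9.72 years

9.72


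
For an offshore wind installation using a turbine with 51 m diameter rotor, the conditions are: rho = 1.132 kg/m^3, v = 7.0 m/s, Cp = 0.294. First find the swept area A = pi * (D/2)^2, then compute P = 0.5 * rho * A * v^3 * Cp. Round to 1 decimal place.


Step 1 -- Compute swept area:
  A = pi * (D/2)^2 = pi * (51/2)^2 = 2042.82 m^2
Step 2 -- Apply wind power equation:
  P = 0.5 * rho * A * v^3 * Cp
  v^3 = 7.0^3 = 343.0
  P = 0.5 * 1.132 * 2042.82 * 343.0 * 0.294
  P = 116597.2 W

116597.2


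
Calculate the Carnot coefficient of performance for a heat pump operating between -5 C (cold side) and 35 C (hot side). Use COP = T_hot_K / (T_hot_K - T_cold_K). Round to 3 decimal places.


Convert to Kelvin:
  T_hot = 35 + 273.15 = 308.15 K
  T_cold = -5 + 273.15 = 268.15 K
Apply Carnot COP formula:
  COP = T_hot_K / (T_hot_K - T_cold_K) = 308.15 / 40.0
  COP = 7.704

7.704


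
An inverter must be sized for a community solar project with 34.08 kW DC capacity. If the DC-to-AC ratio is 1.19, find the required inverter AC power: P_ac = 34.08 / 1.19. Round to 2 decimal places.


The inverter AC capacity is determined by the DC/AC ratio.
Given: P_dc = 34.08 kW, DC/AC ratio = 1.19
P_ac = P_dc / ratio = 34.08 / 1.19
P_ac = 28.64 kW

28.64


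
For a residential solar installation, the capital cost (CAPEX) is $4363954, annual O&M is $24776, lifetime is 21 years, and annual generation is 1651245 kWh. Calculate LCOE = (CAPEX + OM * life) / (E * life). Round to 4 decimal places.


Total cost = CAPEX + OM * lifetime = 4363954 + 24776 * 21 = 4363954 + 520296 = 4884250
Total generation = annual * lifetime = 1651245 * 21 = 34676145 kWh
LCOE = 4884250 / 34676145
LCOE = 0.1409 $/kWh

0.1409


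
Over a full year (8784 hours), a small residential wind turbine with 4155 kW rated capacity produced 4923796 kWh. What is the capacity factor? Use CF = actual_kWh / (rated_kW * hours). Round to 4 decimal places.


Capacity factor = actual output / maximum possible output
Maximum possible = rated * hours = 4155 * 8784 = 36497520 kWh
CF = 4923796 / 36497520
CF = 0.1349

0.1349


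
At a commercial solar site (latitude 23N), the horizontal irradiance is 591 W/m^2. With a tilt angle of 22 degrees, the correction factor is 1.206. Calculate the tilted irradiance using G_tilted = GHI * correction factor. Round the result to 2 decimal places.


Identify the given values:
  GHI = 591 W/m^2, tilt correction factor = 1.206
Apply the formula G_tilted = GHI * factor:
  G_tilted = 591 * 1.206
  G_tilted = 712.75 W/m^2

712.75


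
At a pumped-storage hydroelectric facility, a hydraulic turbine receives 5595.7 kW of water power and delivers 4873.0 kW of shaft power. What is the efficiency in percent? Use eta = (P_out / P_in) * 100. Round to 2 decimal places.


Turbine efficiency = (output power / input power) * 100
eta = (4873.0 / 5595.7) * 100
eta = 87.08%

87.08


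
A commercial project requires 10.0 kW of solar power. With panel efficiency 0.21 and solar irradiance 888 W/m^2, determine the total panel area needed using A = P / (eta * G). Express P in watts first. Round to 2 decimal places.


Convert target power to watts: P = 10.0 * 1000 = 10000.0 W
Compute denominator: eta * G = 0.21 * 888 = 186.48
Required area A = P / (eta * G) = 10000.0 / 186.48
A = 53.63 m^2

53.63


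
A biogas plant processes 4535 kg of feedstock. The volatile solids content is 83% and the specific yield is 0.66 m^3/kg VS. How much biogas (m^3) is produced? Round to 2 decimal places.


Compute volatile solids:
  VS = mass * VS_fraction = 4535 * 0.83 = 3764.05 kg
Calculate biogas volume:
  Biogas = VS * specific_yield = 3764.05 * 0.66
  Biogas = 2484.27 m^3

2484.27


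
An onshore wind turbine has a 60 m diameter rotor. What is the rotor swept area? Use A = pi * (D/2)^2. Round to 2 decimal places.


Compute the rotor radius:
  r = D / 2 = 60 / 2 = 30.0 m
Calculate swept area:
  A = pi * r^2 = pi * 30.0^2
  A = 2827.43 m^2

2827.43


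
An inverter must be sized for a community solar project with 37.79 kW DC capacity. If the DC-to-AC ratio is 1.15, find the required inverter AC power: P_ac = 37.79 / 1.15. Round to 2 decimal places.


The inverter AC capacity is determined by the DC/AC ratio.
Given: P_dc = 37.79 kW, DC/AC ratio = 1.15
P_ac = P_dc / ratio = 37.79 / 1.15
P_ac = 32.86 kW

32.86


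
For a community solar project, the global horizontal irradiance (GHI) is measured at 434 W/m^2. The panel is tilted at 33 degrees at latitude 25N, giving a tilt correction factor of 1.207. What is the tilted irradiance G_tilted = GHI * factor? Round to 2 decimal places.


Identify the given values:
  GHI = 434 W/m^2, tilt correction factor = 1.207
Apply the formula G_tilted = GHI * factor:
  G_tilted = 434 * 1.207
  G_tilted = 523.84 W/m^2

523.84


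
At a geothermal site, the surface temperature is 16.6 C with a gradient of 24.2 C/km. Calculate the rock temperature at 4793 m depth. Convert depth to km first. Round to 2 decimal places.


Convert depth to km: 4793 / 1000 = 4.793 km
Temperature increase = gradient * depth_km = 24.2 * 4.793 = 115.99 C
Temperature at depth = T_surface + delta_T = 16.6 + 115.99
T = 132.59 C

132.59


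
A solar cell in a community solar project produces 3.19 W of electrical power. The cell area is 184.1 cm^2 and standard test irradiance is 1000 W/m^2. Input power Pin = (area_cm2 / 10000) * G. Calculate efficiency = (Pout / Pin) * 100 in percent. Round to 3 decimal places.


First compute the input power:
  Pin = area_cm2 / 10000 * G = 184.1 / 10000 * 1000 = 18.41 W
Then compute efficiency:
  Efficiency = (Pout / Pin) * 100 = (3.19 / 18.41) * 100
  Efficiency = 17.328%

17.328


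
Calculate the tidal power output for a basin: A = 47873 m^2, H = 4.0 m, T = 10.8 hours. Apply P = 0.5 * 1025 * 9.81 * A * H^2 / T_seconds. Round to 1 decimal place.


Convert period to seconds: T = 10.8 * 3600 = 38880.0 s
H^2 = 4.0^2 = 16.0
P = 0.5 * rho * g * A * H^2 / T
P = 0.5 * 1025 * 9.81 * 47873 * 16.0 / 38880.0
P = 99048.4 W

99048.4


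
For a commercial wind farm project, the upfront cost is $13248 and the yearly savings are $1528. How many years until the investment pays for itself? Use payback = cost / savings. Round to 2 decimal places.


Simple payback period = initial cost / annual savings
Payback = 13248 / 1528
Payback = 8.67 years

8.67


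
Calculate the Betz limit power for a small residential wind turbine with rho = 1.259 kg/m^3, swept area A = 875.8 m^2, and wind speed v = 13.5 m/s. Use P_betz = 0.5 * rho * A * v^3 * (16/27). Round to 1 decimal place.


The Betz coefficient Cp_max = 16/27 = 0.5926
v^3 = 13.5^3 = 2460.375
P_betz = 0.5 * rho * A * v^3 * Cp_max
P_betz = 0.5 * 1.259 * 875.8 * 2460.375 * 0.5926
P_betz = 803818.9 W

803818.9


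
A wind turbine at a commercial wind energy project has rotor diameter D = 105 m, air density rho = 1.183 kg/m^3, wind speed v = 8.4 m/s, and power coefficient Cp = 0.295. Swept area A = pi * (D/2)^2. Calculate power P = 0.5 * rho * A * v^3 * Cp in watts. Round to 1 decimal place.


Step 1 -- Compute swept area:
  A = pi * (D/2)^2 = pi * (105/2)^2 = 8659.01 m^2
Step 2 -- Apply wind power equation:
  P = 0.5 * rho * A * v^3 * Cp
  v^3 = 8.4^3 = 592.704
  P = 0.5 * 1.183 * 8659.01 * 592.704 * 0.295
  P = 895536.1 W

895536.1


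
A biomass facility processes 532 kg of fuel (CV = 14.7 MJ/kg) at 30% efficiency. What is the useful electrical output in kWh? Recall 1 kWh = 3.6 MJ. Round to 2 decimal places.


Total energy = mass * CV = 532 * 14.7 = 7820.4 MJ
Useful energy = total * eta = 7820.4 * 0.3 = 2346.12 MJ
Convert to kWh: 2346.12 / 3.6
Useful energy = 651.70 kWh

651.70


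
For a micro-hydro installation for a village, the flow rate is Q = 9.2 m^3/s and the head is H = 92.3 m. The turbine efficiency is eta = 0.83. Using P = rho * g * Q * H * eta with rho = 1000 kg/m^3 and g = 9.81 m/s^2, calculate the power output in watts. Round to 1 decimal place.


Apply the hydropower formula P = rho * g * Q * H * eta
rho * g = 1000 * 9.81 = 9810.0
P = 9810.0 * 9.2 * 92.3 * 0.83
P = 6914115.5 W

6914115.5


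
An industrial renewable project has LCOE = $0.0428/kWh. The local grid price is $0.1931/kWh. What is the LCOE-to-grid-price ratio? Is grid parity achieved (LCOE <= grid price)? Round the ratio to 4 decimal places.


Compare LCOE to grid price:
  LCOE = $0.0428/kWh, Grid price = $0.1931/kWh
  Ratio = LCOE / grid_price = 0.0428 / 0.1931 = 0.2216
  Grid parity achieved (ratio <= 1)? yes

0.2216


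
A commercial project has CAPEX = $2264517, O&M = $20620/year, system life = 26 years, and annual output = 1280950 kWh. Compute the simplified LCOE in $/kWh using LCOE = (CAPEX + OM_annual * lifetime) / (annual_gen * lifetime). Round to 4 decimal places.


Total cost = CAPEX + OM * lifetime = 2264517 + 20620 * 26 = 2264517 + 536120 = 2800637
Total generation = annual * lifetime = 1280950 * 26 = 33304700 kWh
LCOE = 2800637 / 33304700
LCOE = 0.0841 $/kWh

0.0841


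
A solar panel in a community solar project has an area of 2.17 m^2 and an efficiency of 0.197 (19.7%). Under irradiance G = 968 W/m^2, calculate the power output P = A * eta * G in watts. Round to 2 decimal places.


Use the solar power formula P = A * eta * G.
Given: A = 2.17 m^2, eta = 0.197, G = 968 W/m^2
P = 2.17 * 0.197 * 968
P = 413.81 W

413.81


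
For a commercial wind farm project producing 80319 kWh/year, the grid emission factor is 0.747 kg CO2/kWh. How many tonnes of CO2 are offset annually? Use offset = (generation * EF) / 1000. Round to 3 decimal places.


CO2 offset in kg = generation * emission_factor
CO2 offset = 80319 * 0.747 = 59998.29 kg
Convert to tonnes:
  CO2 offset = 59998.29 / 1000 = 59.998 tonnes

59.998


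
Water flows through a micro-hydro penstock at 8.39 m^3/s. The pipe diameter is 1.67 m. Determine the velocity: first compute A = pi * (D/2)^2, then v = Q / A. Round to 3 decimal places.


Compute pipe cross-sectional area:
  A = pi * (D/2)^2 = pi * (1.67/2)^2 = 2.1904 m^2
Calculate velocity:
  v = Q / A = 8.39 / 2.1904
  v = 3.830 m/s

3.830


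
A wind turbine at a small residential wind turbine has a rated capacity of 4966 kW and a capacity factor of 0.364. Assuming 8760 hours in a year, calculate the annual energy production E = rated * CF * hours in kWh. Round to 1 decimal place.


Annual energy = rated_kW * capacity_factor * hours_per_year
Given: P_rated = 4966 kW, CF = 0.364, hours = 8760
E = 4966 * 0.364 * 8760
E = 15834786.2 kWh

15834786.2


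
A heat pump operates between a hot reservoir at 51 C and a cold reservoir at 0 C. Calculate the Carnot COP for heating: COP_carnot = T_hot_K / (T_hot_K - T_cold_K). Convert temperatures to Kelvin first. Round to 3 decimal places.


Convert to Kelvin:
  T_hot = 51 + 273.15 = 324.15 K
  T_cold = 0 + 273.15 = 273.15 K
Apply Carnot COP formula:
  COP = T_hot_K / (T_hot_K - T_cold_K) = 324.15 / 51.0
  COP = 6.356

6.356


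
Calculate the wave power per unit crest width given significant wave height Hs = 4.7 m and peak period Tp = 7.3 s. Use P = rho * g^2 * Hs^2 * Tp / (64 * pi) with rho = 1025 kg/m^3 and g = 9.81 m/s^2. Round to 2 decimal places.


Apply wave power formula:
  g^2 = 9.81^2 = 96.2361
  Hs^2 = 4.7^2 = 22.09
  Numerator = rho * g^2 * Hs^2 * Tp = 1025 * 96.2361 * 22.09 * 7.3 = 15906713.4
  Denominator = 64 * pi = 201.0619
  P = 15906713.4 / 201.0619 = 79113.50 W/m

79113.50


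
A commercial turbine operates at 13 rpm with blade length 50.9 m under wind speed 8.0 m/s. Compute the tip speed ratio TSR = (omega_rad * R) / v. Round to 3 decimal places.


Convert rotational speed to rad/s:
  omega = 13 * 2 * pi / 60 = 1.3614 rad/s
Compute tip speed:
  v_tip = omega * R = 1.3614 * 50.9 = 69.293 m/s
Tip speed ratio:
  TSR = v_tip / v_wind = 69.293 / 8.0 = 8.662

8.662


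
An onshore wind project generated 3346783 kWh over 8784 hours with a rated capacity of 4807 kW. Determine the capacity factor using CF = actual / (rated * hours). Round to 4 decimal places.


Capacity factor = actual output / maximum possible output
Maximum possible = rated * hours = 4807 * 8784 = 42224688 kWh
CF = 3346783 / 42224688
CF = 0.0793

0.0793


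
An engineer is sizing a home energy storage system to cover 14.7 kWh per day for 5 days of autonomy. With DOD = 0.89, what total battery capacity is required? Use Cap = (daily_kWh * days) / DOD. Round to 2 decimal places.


Total energy needed = daily * days = 14.7 * 5 = 73.5 kWh
Account for depth of discharge:
  Cap = total_energy / DOD = 73.5 / 0.89
  Cap = 82.58 kWh

82.58


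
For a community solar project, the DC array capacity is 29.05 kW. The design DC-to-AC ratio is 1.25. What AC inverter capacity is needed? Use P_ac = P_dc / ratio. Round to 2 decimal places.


The inverter AC capacity is determined by the DC/AC ratio.
Given: P_dc = 29.05 kW, DC/AC ratio = 1.25
P_ac = P_dc / ratio = 29.05 / 1.25
P_ac = 23.24 kW

23.24


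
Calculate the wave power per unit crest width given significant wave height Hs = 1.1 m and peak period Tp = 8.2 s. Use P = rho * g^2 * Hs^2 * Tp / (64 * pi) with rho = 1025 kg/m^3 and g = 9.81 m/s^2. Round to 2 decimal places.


Apply wave power formula:
  g^2 = 9.81^2 = 96.2361
  Hs^2 = 1.1^2 = 1.21
  Numerator = rho * g^2 * Hs^2 * Tp = 1025 * 96.2361 * 1.21 * 8.2 = 978725.95
  Denominator = 64 * pi = 201.0619
  P = 978725.95 / 201.0619 = 4867.78 W/m

4867.78


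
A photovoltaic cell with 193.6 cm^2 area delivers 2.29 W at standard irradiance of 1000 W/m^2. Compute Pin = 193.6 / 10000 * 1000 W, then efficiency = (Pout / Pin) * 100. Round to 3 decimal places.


First compute the input power:
  Pin = area_cm2 / 10000 * G = 193.6 / 10000 * 1000 = 19.36 W
Then compute efficiency:
  Efficiency = (Pout / Pin) * 100 = (2.29 / 19.36) * 100
  Efficiency = 11.829%

11.829


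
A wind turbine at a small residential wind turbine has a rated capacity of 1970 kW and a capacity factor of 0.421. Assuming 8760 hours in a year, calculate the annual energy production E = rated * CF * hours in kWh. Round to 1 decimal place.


Annual energy = rated_kW * capacity_factor * hours_per_year
Given: P_rated = 1970 kW, CF = 0.421, hours = 8760
E = 1970 * 0.421 * 8760
E = 7265281.2 kWh

7265281.2


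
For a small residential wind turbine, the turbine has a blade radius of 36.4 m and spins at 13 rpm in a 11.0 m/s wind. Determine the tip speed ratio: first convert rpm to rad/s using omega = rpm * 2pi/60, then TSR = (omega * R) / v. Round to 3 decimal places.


Convert rotational speed to rad/s:
  omega = 13 * 2 * pi / 60 = 1.3614 rad/s
Compute tip speed:
  v_tip = omega * R = 1.3614 * 36.4 = 49.553 m/s
Tip speed ratio:
  TSR = v_tip / v_wind = 49.553 / 11.0 = 4.505

4.505


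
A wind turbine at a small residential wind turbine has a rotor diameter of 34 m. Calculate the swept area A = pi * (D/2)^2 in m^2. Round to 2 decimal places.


Compute the rotor radius:
  r = D / 2 = 34 / 2 = 17.0 m
Calculate swept area:
  A = pi * r^2 = pi * 17.0^2
  A = 907.92 m^2

907.92


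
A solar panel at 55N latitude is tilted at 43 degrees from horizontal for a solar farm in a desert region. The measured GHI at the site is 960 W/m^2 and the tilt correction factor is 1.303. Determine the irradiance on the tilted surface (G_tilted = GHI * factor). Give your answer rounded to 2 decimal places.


Identify the given values:
  GHI = 960 W/m^2, tilt correction factor = 1.303
Apply the formula G_tilted = GHI * factor:
  G_tilted = 960 * 1.303
  G_tilted = 1250.88 W/m^2

1250.88


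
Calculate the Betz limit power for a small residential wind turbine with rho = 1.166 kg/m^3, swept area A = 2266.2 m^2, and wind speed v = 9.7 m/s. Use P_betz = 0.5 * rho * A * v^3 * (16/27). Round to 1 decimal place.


The Betz coefficient Cp_max = 16/27 = 0.5926
v^3 = 9.7^3 = 912.673
P_betz = 0.5 * rho * A * v^3 * Cp_max
P_betz = 0.5 * 1.166 * 2266.2 * 912.673 * 0.5926
P_betz = 714559.2 W

714559.2


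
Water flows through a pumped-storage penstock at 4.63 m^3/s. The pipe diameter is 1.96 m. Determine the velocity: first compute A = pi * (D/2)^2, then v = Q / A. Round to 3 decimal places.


Compute pipe cross-sectional area:
  A = pi * (D/2)^2 = pi * (1.96/2)^2 = 3.0172 m^2
Calculate velocity:
  v = Q / A = 4.63 / 3.0172
  v = 1.535 m/s

1.535


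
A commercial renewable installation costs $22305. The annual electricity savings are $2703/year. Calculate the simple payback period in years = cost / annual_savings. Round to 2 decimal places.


Simple payback period = initial cost / annual savings
Payback = 22305 / 2703
Payback = 8.25 years

8.25


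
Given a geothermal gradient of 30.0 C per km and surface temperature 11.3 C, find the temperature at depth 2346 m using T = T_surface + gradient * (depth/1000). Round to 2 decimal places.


Convert depth to km: 2346 / 1000 = 2.346 km
Temperature increase = gradient * depth_km = 30.0 * 2.346 = 70.38 C
Temperature at depth = T_surface + delta_T = 11.3 + 70.38
T = 81.68 C

81.68


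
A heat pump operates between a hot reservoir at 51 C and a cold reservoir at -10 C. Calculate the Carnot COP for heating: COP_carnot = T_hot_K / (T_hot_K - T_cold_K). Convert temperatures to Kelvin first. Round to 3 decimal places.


Convert to Kelvin:
  T_hot = 51 + 273.15 = 324.15 K
  T_cold = -10 + 273.15 = 263.15 K
Apply Carnot COP formula:
  COP = T_hot_K / (T_hot_K - T_cold_K) = 324.15 / 61.0
  COP = 5.314

5.314


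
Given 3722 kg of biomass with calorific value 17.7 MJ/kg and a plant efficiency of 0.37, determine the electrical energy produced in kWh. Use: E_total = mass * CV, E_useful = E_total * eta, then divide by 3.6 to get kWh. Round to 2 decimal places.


Total energy = mass * CV = 3722 * 17.7 = 65879.4 MJ
Useful energy = total * eta = 65879.4 * 0.37 = 24375.38 MJ
Convert to kWh: 24375.38 / 3.6
Useful energy = 6770.94 kWh

6770.94


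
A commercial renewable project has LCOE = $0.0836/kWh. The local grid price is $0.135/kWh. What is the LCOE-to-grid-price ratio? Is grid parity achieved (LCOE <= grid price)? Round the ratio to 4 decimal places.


Compare LCOE to grid price:
  LCOE = $0.0836/kWh, Grid price = $0.135/kWh
  Ratio = LCOE / grid_price = 0.0836 / 0.135 = 0.6193
  Grid parity achieved (ratio <= 1)? yes

0.6193


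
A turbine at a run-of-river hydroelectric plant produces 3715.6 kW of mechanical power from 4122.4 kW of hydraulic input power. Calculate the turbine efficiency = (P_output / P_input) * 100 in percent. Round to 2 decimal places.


Turbine efficiency = (output power / input power) * 100
eta = (3715.6 / 4122.4) * 100
eta = 90.13%

90.13


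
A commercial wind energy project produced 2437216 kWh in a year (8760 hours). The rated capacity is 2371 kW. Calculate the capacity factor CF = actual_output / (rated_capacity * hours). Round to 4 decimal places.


Capacity factor = actual output / maximum possible output
Maximum possible = rated * hours = 2371 * 8760 = 20769960 kWh
CF = 2437216 / 20769960
CF = 0.1173

0.1173


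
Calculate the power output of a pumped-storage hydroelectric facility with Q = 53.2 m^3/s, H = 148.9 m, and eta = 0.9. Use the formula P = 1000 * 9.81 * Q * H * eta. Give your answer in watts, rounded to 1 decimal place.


Apply the hydropower formula P = rho * g * Q * H * eta
rho * g = 1000 * 9.81 = 9810.0
P = 9810.0 * 53.2 * 148.9 * 0.9
P = 69938746.9 W

69938746.9


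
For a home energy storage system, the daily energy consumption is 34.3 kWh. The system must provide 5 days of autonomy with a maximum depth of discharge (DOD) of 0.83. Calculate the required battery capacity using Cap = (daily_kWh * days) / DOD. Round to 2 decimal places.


Total energy needed = daily * days = 34.3 * 5 = 171.5 kWh
Account for depth of discharge:
  Cap = total_energy / DOD = 171.5 / 0.83
  Cap = 206.63 kWh

206.63


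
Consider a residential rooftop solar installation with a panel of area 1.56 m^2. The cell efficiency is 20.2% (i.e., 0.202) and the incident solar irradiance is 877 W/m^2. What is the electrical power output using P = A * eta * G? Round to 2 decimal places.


Use the solar power formula P = A * eta * G.
Given: A = 1.56 m^2, eta = 0.202, G = 877 W/m^2
P = 1.56 * 0.202 * 877
P = 276.36 W

276.36


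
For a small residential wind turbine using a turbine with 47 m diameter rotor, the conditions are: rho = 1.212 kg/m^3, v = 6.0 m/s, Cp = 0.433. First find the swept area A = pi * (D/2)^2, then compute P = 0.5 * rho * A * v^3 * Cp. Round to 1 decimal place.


Step 1 -- Compute swept area:
  A = pi * (D/2)^2 = pi * (47/2)^2 = 1734.94 m^2
Step 2 -- Apply wind power equation:
  P = 0.5 * rho * A * v^3 * Cp
  v^3 = 6.0^3 = 216.0
  P = 0.5 * 1.212 * 1734.94 * 216.0 * 0.433
  P = 98333.1 W

98333.1


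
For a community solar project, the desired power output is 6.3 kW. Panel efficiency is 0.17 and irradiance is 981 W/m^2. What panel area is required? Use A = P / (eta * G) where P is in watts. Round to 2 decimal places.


Convert target power to watts: P = 6.3 * 1000 = 6300.0 W
Compute denominator: eta * G = 0.17 * 981 = 166.77
Required area A = P / (eta * G) = 6300.0 / 166.77
A = 37.78 m^2

37.78


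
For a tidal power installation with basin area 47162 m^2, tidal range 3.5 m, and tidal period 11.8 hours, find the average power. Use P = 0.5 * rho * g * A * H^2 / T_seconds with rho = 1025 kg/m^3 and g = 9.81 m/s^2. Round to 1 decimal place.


Convert period to seconds: T = 11.8 * 3600 = 42480.0 s
H^2 = 3.5^2 = 12.25
P = 0.5 * rho * g * A * H^2 / T
P = 0.5 * 1025 * 9.81 * 47162 * 12.25 / 42480.0
P = 68376.5 W

68376.5


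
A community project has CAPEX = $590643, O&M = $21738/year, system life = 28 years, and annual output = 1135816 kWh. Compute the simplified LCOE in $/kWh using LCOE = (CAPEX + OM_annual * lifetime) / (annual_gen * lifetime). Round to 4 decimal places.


Total cost = CAPEX + OM * lifetime = 590643 + 21738 * 28 = 590643 + 608664 = 1199307
Total generation = annual * lifetime = 1135816 * 28 = 31802848 kWh
LCOE = 1199307 / 31802848
LCOE = 0.0377 $/kWh

0.0377


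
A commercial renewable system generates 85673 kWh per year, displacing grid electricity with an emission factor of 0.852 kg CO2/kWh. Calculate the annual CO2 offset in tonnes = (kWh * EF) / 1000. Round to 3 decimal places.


CO2 offset in kg = generation * emission_factor
CO2 offset = 85673 * 0.852 = 72993.4 kg
Convert to tonnes:
  CO2 offset = 72993.4 / 1000 = 72.993 tonnes

72.993


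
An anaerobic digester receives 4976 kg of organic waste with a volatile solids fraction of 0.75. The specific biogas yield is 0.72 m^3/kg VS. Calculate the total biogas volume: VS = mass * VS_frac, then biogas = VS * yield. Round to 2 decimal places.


Compute volatile solids:
  VS = mass * VS_fraction = 4976 * 0.75 = 3732.0 kg
Calculate biogas volume:
  Biogas = VS * specific_yield = 3732.0 * 0.72
  Biogas = 2687.04 m^3

2687.04


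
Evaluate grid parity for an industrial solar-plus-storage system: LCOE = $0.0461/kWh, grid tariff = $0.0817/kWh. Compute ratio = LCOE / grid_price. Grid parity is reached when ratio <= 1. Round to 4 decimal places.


Compare LCOE to grid price:
  LCOE = $0.0461/kWh, Grid price = $0.0817/kWh
  Ratio = LCOE / grid_price = 0.0461 / 0.0817 = 0.5643
  Grid parity achieved (ratio <= 1)? yes

0.5643


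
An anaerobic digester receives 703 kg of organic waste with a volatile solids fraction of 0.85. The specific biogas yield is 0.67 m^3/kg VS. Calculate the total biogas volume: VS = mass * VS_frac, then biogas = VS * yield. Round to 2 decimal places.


Compute volatile solids:
  VS = mass * VS_fraction = 703 * 0.85 = 597.55 kg
Calculate biogas volume:
  Biogas = VS * specific_yield = 597.55 * 0.67
  Biogas = 400.36 m^3

400.36


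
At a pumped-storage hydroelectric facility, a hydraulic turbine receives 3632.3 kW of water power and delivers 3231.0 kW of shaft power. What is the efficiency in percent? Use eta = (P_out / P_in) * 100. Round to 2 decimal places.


Turbine efficiency = (output power / input power) * 100
eta = (3231.0 / 3632.3) * 100
eta = 88.95%

88.95


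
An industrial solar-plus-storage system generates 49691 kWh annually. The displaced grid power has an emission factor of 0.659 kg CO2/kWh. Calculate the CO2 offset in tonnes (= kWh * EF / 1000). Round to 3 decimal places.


CO2 offset in kg = generation * emission_factor
CO2 offset = 49691 * 0.659 = 32746.37 kg
Convert to tonnes:
  CO2 offset = 32746.37 / 1000 = 32.746 tonnes

32.746


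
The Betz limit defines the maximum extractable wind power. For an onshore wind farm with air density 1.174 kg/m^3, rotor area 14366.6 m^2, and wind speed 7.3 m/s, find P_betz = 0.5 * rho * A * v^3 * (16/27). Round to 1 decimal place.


The Betz coefficient Cp_max = 16/27 = 0.5926
v^3 = 7.3^3 = 389.017
P_betz = 0.5 * rho * A * v^3 * Cp_max
P_betz = 0.5 * 1.174 * 14366.6 * 389.017 * 0.5926
P_betz = 1944092.4 W

1944092.4


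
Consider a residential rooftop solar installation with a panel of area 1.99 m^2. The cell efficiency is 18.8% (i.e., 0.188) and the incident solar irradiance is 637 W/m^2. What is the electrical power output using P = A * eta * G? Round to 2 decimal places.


Use the solar power formula P = A * eta * G.
Given: A = 1.99 m^2, eta = 0.188, G = 637 W/m^2
P = 1.99 * 0.188 * 637
P = 238.31 W

238.31


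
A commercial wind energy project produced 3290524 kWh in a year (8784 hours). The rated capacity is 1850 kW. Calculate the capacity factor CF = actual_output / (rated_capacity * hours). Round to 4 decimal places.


Capacity factor = actual output / maximum possible output
Maximum possible = rated * hours = 1850 * 8784 = 16250400 kWh
CF = 3290524 / 16250400
CF = 0.2025

0.2025


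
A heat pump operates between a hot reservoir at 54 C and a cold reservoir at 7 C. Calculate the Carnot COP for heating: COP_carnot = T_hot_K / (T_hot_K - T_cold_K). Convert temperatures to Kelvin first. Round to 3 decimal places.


Convert to Kelvin:
  T_hot = 54 + 273.15 = 327.15 K
  T_cold = 7 + 273.15 = 280.15 K
Apply Carnot COP formula:
  COP = T_hot_K / (T_hot_K - T_cold_K) = 327.15 / 47.0
  COP = 6.961

6.961
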